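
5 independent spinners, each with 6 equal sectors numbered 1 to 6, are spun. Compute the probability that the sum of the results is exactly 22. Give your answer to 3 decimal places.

0.054

There are 6^5 = 7776 equally likely outcomes.
The number of ordered 5-tuples from {1,…,6} summing to 22 is 420.
P(sum = 22) = 420/7776 = 35/648 ≈ 0.054.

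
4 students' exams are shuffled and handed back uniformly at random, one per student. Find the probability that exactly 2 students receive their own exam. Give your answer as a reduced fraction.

1/4

Choose which 2 of the 4 are fixed: C(4,2) = 6 ways.
The remaining 2 must have no fixed point: D(2) = 1.
P = 6·1/24 = 1/4.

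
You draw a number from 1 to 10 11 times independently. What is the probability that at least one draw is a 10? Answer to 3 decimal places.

0.686

P(no draw is a 10) = (9/10)^11 ≈ 0.314.
P(at least one) = 1 − 0.314 = 0.686.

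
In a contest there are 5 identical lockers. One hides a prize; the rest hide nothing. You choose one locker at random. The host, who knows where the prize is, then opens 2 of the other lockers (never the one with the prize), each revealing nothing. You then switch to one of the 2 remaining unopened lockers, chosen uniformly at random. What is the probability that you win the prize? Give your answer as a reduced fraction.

Your original locker holds the prize with probability 1/5, so the other 4 collectively hold it with probability 4/5.
The host can always find 2 empty lockers to open, so the reveals don't change that 4/5; it is now spread over the 2 remaining unopened lockers.
P(win by switching) = (4/5) · (1/2) = 2/5.

2/5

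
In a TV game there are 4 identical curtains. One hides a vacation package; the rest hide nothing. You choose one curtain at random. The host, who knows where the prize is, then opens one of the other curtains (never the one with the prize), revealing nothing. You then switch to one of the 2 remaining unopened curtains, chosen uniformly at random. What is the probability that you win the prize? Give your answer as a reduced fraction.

3/8

Your original curtain holds the prize with probability 1/4, so the other 3 collectively hold it with probability 3/4.
The host can always find an empty curtain to open, so this doesn't change that 3/4; it is now spread over the 2 remaining unopened curtains.
P(win by switching) = (3/4) · (1/2) = 3/8.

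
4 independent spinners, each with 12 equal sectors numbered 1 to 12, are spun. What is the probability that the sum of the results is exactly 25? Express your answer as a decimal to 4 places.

There are 12^4 = 20736 equally likely outcomes.
The number of ordered 4-tuples from {1,…,12} summing to 25 is 1144.
P(sum = 25) = 1144/20736 = 143/2592 ≈ 0.0552.

0.0552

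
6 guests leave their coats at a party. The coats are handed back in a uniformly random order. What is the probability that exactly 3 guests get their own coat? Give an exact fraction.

Choose which 3 of the 6 are fixed: C(6,3) = 20 ways.
The remaining 3 must have no fixed point: D(3) = 2.
P = 20·2/720 = 1/18.

1/18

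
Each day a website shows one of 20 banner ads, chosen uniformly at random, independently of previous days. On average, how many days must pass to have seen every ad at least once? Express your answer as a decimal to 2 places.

71.95

After i distinct types are collected, each trial gives a new one with probability (20−i)/20, so the expected wait for the next new type is 20/(20−i).
E = 20/20 + 20/19 + 20/18 + 20/17 + 20/16 + 20/15 + 20/14 + 20/13 + 20/12 + 20/11 + 20/10 + 20/9 + 20/8 + 20/7 + 20/6 + 20/5 + 20/4 + 20/3 + 20/2 + 20/1 = 279175675/3879876 ≈ 71.95.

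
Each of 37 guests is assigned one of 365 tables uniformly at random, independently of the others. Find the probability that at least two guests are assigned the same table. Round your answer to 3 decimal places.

It's easier to compute the probability that all 37 are distinct.
P(all distinct) = 365/365 · 364/365 · ··· · 329/365 ≈ 0.151.
So the probability of at least one match is 1 − 0.151 = 0.849.

0.849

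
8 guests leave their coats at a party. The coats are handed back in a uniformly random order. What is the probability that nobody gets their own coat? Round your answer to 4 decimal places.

This is the derangement probability: permutations of 8 with no fixed point.
D(8) = 8! · (1 − 1/1! + 1/2! − ··· + (−1)^8/8!) = 14833.
P = 14833/40320 = 2119/5760 ≈ 0.3679.

0.3679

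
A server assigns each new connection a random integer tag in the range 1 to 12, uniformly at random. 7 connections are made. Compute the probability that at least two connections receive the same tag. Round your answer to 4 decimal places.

0.8886

It's easier to compute the probability that all 7 are distinct.
P(all distinct) = 12/12 · 11/12 · ··· · 6/12 ≈ 0.1114.
So the probability of at least one match is 1 − 0.1114 = 0.8886.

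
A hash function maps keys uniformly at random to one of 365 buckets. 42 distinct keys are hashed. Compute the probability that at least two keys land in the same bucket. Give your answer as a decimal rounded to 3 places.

0.914

It's easier to compute the probability that all 42 are distinct.
P(all distinct) = 365/365 · 364/365 · ··· · 324/365 ≈ 0.086.
So the probability of at least one match is 1 − 0.086 = 0.914.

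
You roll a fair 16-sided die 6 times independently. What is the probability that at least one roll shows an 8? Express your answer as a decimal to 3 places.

P(no roll shows an 8) = (15/16)^6 ≈ 0.679.
P(at least one) = 1 − 0.679 = 0.321.

0.321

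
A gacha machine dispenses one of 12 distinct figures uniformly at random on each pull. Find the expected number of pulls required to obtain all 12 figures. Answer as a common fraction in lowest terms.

86021/2310

After i distinct types are collected, each trial gives a new one with probability (12−i)/12, so the expected wait for the next new type is 12/(12−i).
E = 12/12 + 12/11 + 12/10 + 12/9 + 12/8 + 12/7 + 12/6 + 12/5 + 12/4 + 12/3 + 12/2 + 12/1 = 86021/2310.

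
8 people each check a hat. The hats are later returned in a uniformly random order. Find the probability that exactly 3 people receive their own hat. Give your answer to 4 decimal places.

0.0611

Choose which 3 of the 8 are fixed: C(8,3) = 56 ways.
The remaining 5 must have no fixed point: D(5) = 44.
P = 56·44/40320 = 11/180 ≈ 0.0611.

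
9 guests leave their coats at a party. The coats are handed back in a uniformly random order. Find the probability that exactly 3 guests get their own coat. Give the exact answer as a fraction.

53/864

Choose which 3 of the 9 are fixed: C(9,3) = 84 ways.
The remaining 6 must have no fixed point: D(6) = 265.
P = 84·265/362880 = 53/864.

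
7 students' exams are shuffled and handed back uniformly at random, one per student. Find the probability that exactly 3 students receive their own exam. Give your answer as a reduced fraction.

Choose which 3 of the 7 are fixed: C(7,3) = 35 ways.
The remaining 4 must have no fixed point: D(4) = 9.
P = 35·9/5040 = 1/16.

1/16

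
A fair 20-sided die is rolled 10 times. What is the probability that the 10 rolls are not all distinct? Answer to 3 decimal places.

0.935

P(all 10 different) = 20/20 · 19/20 · ··· · 11/20 ≈ 0.065.
P(at least two equal) = 1 − 0.065 = 0.935.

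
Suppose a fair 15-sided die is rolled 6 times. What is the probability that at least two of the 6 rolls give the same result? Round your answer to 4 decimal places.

0.6836

P(all 6 different) = 15/15 · 14/15 · ··· · 10/15 ≈ 0.3164.
P(at least two equal) = 1 − 0.3164 = 0.6836.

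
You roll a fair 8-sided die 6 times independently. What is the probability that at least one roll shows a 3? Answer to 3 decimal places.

0.551

P(no roll shows a 3) = (7/8)^6 ≈ 0.449.
P(at least one) = 1 − 0.449 = 0.551.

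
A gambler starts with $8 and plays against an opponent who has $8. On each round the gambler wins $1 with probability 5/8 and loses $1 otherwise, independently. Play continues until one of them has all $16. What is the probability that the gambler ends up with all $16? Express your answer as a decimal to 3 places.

Let r = q/p = (3/8)/(5/8) = 3/5. The recurrence P(i) = p·P(i+1) + q·P(i−1) with P(0)=0, P(16)=1 gives P(i) = (1 − r^i)/(1 − r^16).
P(8) = (1 − (3/5)^8) / (1 − (3/5)^16) = 390625/397186 ≈ 0.983.

0.983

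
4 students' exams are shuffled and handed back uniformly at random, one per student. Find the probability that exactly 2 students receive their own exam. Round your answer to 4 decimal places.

0.2500

Choose which 2 of the 4 are fixed: C(4,2) = 6 ways.
The remaining 2 must have no fixed point: D(2) = 1.
P = 6·1/24 = 1/4 ≈ 0.2500.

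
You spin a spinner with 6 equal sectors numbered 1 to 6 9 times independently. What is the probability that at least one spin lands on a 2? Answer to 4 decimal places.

P(no spin lands on a 2) = (5/6)^9 ≈ 0.1938.
P(at least one) = 1 − 0.1938 = 0.8062.

0.8062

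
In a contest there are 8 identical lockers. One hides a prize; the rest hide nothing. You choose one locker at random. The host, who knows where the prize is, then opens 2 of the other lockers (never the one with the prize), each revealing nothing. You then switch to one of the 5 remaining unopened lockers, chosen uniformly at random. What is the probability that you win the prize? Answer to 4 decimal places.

Your original locker holds the prize with probability 1/8, so the other 7 collectively hold it with probability 7/8.
The host can always find 2 empty lockers to open, so the reveals don't change that 7/8; it is now spread over the 5 remaining unopened lockers.
P(win by switching) = (7/8) · (1/5) = 7/40 ≈ 0.1750.

0.1750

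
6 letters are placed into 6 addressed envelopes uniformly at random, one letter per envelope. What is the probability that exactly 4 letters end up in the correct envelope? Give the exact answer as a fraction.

1/48

Choose which 4 of the 6 are fixed: C(6,4) = 15 ways.
The remaining 2 must have no fixed point: D(2) = 1.
P = 15·1/720 = 1/48.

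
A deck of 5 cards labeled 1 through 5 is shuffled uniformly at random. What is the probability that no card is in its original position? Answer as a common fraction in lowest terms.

This is the derangement probability: permutations of 5 with no fixed point.
D(5) = 5! · (1 − 1/1! + 1/2! − ··· + (−1)^5/5!) = 44.
P = 44/120 = 11/30.

11/30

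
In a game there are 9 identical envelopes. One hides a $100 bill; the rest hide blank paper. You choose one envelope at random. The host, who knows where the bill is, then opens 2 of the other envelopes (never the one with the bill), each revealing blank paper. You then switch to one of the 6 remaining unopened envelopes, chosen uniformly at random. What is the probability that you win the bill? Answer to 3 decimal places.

Your original envelope holds the bill with probability 1/9, so the other 8 collectively hold it with probability 8/9.
The host can always find 2 empty envelopes to open, so the reveals don't change that 8/9; it is now spread over the 6 remaining unopened envelopes.
P(win by switching) = (8/9) · (1/6) = 4/27 ≈ 0.148.

0.148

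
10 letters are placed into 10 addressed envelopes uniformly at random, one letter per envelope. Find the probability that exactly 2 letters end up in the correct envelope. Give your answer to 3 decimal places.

Choose which 2 of the 10 are fixed: C(10,2) = 45 ways.
The remaining 8 must have no fixed point: D(8) = 14833.
P = 45·14833/3628800 = 2119/11520 ≈ 0.184.

0.184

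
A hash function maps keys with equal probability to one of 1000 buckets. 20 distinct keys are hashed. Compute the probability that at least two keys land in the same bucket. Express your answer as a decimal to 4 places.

It's easier to compute the probability that all 20 are distinct.
P(all distinct) = 1000/1000 · 999/1000 · ··· · 981/1000 ≈ 0.8259.
So the probability of at least one match is 1 − 0.8259 = 0.1741.

0.1741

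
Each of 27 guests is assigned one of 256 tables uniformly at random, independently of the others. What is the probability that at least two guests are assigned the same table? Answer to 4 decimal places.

It's easier to compute the probability that all 27 are distinct.
P(all distinct) = 256/256 · 255/256 · ··· · 230/256 ≈ 0.2415.
So the probability of at least one match is 1 − 0.2415 = 0.7585.

0.7585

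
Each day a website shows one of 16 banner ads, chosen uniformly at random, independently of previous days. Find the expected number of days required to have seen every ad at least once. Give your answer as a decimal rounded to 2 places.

54.09

After i distinct types are collected, each trial gives a new one with probability (16−i)/16, so the expected wait for the next new type is 16/(16−i).
E = 16/16 + 16/15 + 16/14 + 16/13 + 16/12 + 16/11 + 16/10 + 16/9 + 16/8 + 16/7 + 16/6 + 16/5 + 16/4 + 16/3 + 16/2 + 16/1 = 2436559/45045 ≈ 54.09.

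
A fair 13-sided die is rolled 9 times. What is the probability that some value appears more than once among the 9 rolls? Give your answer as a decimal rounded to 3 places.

P(all 9 different) = 13/13 · 12/13 · ··· · 5/13 ≈ 0.024.
P(at least two equal) = 1 − 0.024 = 0.976.

0.976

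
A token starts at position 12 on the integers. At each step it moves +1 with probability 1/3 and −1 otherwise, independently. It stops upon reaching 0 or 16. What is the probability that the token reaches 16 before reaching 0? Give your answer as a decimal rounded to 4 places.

Let r = q/p = (2/3)/(1/3) = 2. The recurrence P(i) = p·P(i+1) + q·P(i−1) with P(0)=0, P(16)=1 gives P(i) = (1 − r^i)/(1 − r^16).
P(12) = (1 − (2)^12) / (1 − (2)^16) = 273/4369 ≈ 0.0625.

0.0625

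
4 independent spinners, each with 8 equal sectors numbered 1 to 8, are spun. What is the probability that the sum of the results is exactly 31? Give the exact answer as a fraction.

1/1024

There are 8^4 = 4096 equally likely outcomes.
The number of ordered 4-tuples from {1,…,8} summing to 31 is 4.
P(sum = 31) = 4/4096 = 1/1024.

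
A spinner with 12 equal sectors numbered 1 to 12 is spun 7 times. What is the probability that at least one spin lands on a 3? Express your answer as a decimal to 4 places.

0.4561

P(no spin lands on a 3) = (11/12)^7 ≈ 0.5439.
P(at least one) = 1 − 0.5439 = 0.4561.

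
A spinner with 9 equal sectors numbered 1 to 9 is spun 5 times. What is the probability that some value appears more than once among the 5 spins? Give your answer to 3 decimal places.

P(all 5 different) = 9/9 · 8/9 · ··· · 5/9 ≈ 0.256.
P(at least two equal) = 1 − 0.256 = 0.744.

0.744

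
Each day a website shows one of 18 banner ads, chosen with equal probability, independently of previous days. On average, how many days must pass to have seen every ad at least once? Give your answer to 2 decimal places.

After i distinct types are collected, each trial gives a new one with probability (18−i)/18, so the expected wait for the next new type is 18/(18−i).
E = 18/18 + 18/17 + 18/16 + 18/15 + 18/14 + 18/13 + 18/12 + 18/11 + 18/10 + 18/9 + 18/8 + 18/7 + 18/6 + 18/5 + 18/4 + 18/3 + 18/2 + 18/1 = 42822903/680680 ≈ 62.91.

62.91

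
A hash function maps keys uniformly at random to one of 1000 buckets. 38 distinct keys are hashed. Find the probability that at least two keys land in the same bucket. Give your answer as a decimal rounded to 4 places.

0.5093

It's easier to compute the probability that all 38 are distinct.
P(all distinct) = 1000/1000 · 999/1000 · ··· · 963/1000 ≈ 0.4907.
So the probability of at least one match is 1 − 0.4907 = 0.5093.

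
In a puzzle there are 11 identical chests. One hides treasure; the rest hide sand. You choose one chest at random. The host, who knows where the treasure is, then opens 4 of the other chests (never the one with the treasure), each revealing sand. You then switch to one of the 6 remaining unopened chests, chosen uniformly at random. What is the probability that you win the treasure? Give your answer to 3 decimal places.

0.152

Your original chest holds the treasure with probability 1/11, so the other 10 collectively hold it with probability 10/11.
The host can always find 4 empty chests to open, so the reveals don't change that 10/11; it is now spread over the 6 remaining unopened chests.
P(win by switching) = (10/11) · (1/6) = 5/33 ≈ 0.152.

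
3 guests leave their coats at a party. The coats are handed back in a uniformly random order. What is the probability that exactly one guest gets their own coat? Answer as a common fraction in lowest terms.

1/2

Choose which one is fixed: C(3,1) = 3 ways.
The remaining 2 must have no fixed point: D(2) = 1.
P = 3·1/6 = 1/2.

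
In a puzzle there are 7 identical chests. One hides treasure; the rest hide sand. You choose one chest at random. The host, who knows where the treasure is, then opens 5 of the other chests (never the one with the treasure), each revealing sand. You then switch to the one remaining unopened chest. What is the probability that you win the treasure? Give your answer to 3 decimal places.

0.857

Your original chest holds the treasure with probability 1/7, so the other 6 collectively hold it with probability 6/7.
The host can always find 5 empty chests to open, so the reveals don't change that 6/7; it is now spread over the 1 remaining unopened chest.
P(win by switching) = (6/7) · (1/1) = 6/7 ≈ 0.857.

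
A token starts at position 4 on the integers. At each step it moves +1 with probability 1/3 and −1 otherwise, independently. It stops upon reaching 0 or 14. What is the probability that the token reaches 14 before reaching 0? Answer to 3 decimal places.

Let r = q/p = (2/3)/(1/3) = 2. The recurrence P(i) = p·P(i+1) + q·P(i−1) with P(0)=0, P(14)=1 gives P(i) = (1 − r^i)/(1 − r^14).
P(4) = (1 − (2)^4) / (1 − (2)^14) = 5/5461 ≈ 0.001.

0.001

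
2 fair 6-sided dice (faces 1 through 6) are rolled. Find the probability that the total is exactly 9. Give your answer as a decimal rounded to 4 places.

0.1111

There are 6^2 = 36 equally likely outcomes.
The number of ordered 2-tuples from {1,…,6} summing to 9 is 4.
P(sum = 9) = 4/36 = 1/9 ≈ 0.1111.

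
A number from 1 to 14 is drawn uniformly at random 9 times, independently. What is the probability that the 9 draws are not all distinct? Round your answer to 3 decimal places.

P(all 9 different) = 14/14 · 13/14 · ··· · 6/14 ≈ 0.035.
P(at least two equal) = 1 − 0.035 = 0.965.

0.965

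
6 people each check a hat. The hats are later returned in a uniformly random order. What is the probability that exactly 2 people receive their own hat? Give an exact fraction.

3/16

Choose which 2 of the 6 are fixed: C(6,2) = 15 ways.
The remaining 4 must have no fixed point: D(4) = 9.
P = 15·9/720 = 3/16.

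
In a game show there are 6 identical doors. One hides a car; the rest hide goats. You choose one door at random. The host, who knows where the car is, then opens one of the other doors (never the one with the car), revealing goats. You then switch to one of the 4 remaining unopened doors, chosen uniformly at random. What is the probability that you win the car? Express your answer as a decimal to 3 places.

Your original door holds the car with probability 1/6, so the other 5 collectively hold it with probability 5/6.
The host can always find an empty door to open, so this doesn't change that 5/6; it is now spread over the 4 remaining unopened doors.
P(win by switching) = (5/6) · (1/4) = 5/24 ≈ 0.208.

0.208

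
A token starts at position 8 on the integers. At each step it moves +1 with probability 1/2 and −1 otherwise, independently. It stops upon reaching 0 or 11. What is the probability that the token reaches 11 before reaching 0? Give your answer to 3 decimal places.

With a fair step, P(i) = ½P(i−1) + ½P(i+1) with P(0)=0, P(11)=1 has the linear solution P(i) = i/11.
P(8) = 8/11 ≈ 0.727.

0.727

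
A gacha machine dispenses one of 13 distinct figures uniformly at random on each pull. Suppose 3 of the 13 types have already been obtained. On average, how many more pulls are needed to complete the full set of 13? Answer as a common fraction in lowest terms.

95953/2520

Starting from 3 distinct types, each trial gives a new one with probability (13−i)/13 when i types are held, so the wait for the next new type is 13/(13−i).
E = 13/10 + 13/9 + 13/8 + 13/7 + 13/6 + 13/5 + 13/4 + 13/3 + 13/2 + 13/1 = 95953/2520.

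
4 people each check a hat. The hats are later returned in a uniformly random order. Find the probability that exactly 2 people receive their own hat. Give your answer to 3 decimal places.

Choose which 2 of the 4 are fixed: C(4,2) = 6 ways.
The remaining 2 must have no fixed point: D(2) = 1.
P = 6·1/24 = 1/4 ≈ 0.250.

0.250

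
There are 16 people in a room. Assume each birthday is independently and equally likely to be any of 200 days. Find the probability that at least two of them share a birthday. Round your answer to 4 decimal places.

It's easier to compute the probability that all 16 are distinct.
P(all distinct) = 200/200 · 199/200 · ··· · 185/200 ≈ 0.5400.
So the probability of at least one match is 1 − 0.5400 = 0.4600.

0.4600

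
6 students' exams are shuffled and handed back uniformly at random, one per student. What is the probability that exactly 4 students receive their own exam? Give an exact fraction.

1/48

Choose which 4 of the 6 are fixed: C(6,4) = 15 ways.
The remaining 2 must have no fixed point: D(2) = 1.
P = 15·1/720 = 1/48.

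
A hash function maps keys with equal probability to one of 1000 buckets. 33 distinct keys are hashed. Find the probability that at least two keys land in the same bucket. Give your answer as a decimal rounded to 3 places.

It's easier to compute the probability that all 33 are distinct.
P(all distinct) = 1000/1000 · 999/1000 · ··· · 968/1000 ≈ 0.586.
So the probability of at least one match is 1 − 0.586 = 0.414.

0.414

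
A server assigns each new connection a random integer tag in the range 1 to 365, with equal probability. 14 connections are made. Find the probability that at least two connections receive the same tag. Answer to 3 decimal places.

0.223

It's easier to compute the probability that all 14 are distinct.
P(all distinct) = 365/365 · 364/365 · ··· · 352/365 ≈ 0.777.
So the probability of at least one match is 1 − 0.777 = 0.223.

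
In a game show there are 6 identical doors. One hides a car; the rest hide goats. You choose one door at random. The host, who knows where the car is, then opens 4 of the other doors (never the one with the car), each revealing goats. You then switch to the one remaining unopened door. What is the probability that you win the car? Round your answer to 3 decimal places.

0.833

Your original door holds the car with probability 1/6, so the other 5 collectively hold it with probability 5/6.
The host can always find 4 empty doors to open, so the reveals don't change that 5/6; it is now spread over the 1 remaining unopened door.
P(win by switching) = (5/6) · (1/1) = 5/6 ≈ 0.833.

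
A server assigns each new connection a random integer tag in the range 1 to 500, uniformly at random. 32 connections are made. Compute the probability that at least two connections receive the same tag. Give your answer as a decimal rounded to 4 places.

It's easier to compute the probability that all 32 are distinct.
P(all distinct) = 500/500 · 499/500 · ··· · 469/500 ≈ 0.3629.
So the probability of at least one match is 1 − 0.3629 = 0.6371.

0.6371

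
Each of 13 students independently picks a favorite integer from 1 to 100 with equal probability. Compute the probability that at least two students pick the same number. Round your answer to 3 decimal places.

It's easier to compute the probability that all 13 are distinct.
P(all distinct) = 100/100 · 99/100 · ··· · 88/100 ≈ 0.443.
So the probability of at least one match is 1 − 0.443 = 0.557.

0.557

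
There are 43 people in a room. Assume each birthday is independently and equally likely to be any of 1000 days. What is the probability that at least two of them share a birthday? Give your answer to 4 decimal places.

It's easier to compute the probability that all 43 are distinct.
P(all distinct) = 1000/1000 · 999/1000 · ··· · 958/1000 ≈ 0.4001.
So the probability of at least one match is 1 − 0.4001 = 0.5999.

0.5999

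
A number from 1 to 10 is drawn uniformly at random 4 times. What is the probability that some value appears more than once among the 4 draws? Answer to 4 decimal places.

P(all 4 different) = 10/10 · 9/10 · ··· · 7/10 ≈ 0.5040.
P(at least two equal) = 1 − 0.5040 = 0.4960.

0.4960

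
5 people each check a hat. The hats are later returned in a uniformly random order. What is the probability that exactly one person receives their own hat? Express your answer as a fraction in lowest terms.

3/8

Choose which one is fixed: C(5,1) = 5 ways.
The remaining 4 must have no fixed point: D(4) = 9.
P = 5·9/120 = 3/8.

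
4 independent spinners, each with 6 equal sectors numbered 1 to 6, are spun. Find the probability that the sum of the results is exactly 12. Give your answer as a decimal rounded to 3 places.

0.096

There are 6^4 = 1296 equally likely outcomes.
The number of ordered 4-tuples from {1,…,6} summing to 12 is 125.
P(sum = 12) = 125/1296 ≈ 0.096.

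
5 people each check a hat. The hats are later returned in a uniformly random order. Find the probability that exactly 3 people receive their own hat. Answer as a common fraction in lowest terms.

Choose which 3 of the 5 are fixed: C(5,3) = 10 ways.
The remaining 2 must have no fixed point: D(2) = 1.
P = 10·1/120 = 1/12.

1/12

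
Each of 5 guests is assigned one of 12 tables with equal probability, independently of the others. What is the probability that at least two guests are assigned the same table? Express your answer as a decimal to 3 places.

0.618

It's easier to compute the probability that all 5 are distinct.
P(all distinct) = 12/12 · 11/12 · ··· · 8/12 ≈ 0.382.
So the probability of at least one match is 1 − 0.382 = 0.618.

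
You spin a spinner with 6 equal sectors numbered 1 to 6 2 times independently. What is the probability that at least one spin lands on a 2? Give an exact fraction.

11/36

P(no spin lands on a 2) = (5/6)^2 = 25/36.
P(at least one) = 1 − 25/36 = 11/36.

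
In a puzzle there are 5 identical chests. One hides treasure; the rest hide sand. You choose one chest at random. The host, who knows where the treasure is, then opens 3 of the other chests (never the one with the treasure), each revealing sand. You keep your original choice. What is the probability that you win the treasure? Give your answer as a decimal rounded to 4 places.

The host can always open 3 empty chests regardless of your choice, so the reveals give no information about your original chest.
P(win by staying) = 1/5 ≈ 0.2000.

0.2000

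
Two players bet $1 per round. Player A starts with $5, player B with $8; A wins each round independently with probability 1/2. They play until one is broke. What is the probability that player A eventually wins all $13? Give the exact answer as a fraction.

With a fair step, P(i) = ½P(i−1) + ½P(i+1) with P(0)=0, P(13)=1 has the linear solution P(i) = i/13.
P(5) = 5/13.

5/13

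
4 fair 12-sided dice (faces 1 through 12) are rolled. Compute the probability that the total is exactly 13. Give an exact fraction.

There are 12^4 = 20736 equally likely outcomes.
The number of ordered 4-tuples from {1,…,12} summing to 13 is 220.
P(sum = 13) = 220/20736 = 55/5184.

55/5184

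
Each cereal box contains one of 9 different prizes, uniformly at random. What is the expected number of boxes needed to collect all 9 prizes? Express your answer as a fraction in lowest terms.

After i distinct types are collected, each trial gives a new one with probability (9−i)/9, so the expected wait for the next new type is 9/(9−i).
E = 9/9 + 9/8 + 9/7 + 9/6 + 9/5 + 9/4 + 9/3 + 9/2 + 9/1 = 7129/280.

7129/280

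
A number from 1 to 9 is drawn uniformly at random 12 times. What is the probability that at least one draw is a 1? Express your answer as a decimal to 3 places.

P(no draw is a 1) = (8/9)^12 ≈ 0.243.
P(at least one) = 1 − 0.243 = 0.757.

0.757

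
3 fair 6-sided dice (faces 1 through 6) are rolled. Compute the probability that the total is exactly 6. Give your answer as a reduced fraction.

5/108

There are 6^3 = 216 equally likely outcomes.
The number of ordered 3-tuples from {1,…,6} summing to 6 is 10.
P(sum = 6) = 10/216 = 5/108.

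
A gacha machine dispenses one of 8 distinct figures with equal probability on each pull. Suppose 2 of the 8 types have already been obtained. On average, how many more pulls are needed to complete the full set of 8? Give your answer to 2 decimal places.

19.60

Starting from 2 distinct types, each trial gives a new one with probability (8−i)/8 when i types are held, so the wait for the next new type is 8/(8−i).
E = 8/6 + 8/5 + 8/4 + 8/3 + 8/2 + 8/1 = 98/5 ≈ 19.60.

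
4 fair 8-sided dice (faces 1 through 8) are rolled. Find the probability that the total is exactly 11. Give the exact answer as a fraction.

15/512

There are 8^4 = 4096 equally likely outcomes.
The number of ordered 4-tuples from {1,…,8} summing to 11 is 120.
P(sum = 11) = 120/4096 = 15/512.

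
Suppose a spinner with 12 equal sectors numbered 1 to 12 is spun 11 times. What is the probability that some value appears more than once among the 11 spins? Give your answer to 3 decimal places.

P(all 11 different) = 12/12 · 11/12 · ··· · 2/12 ≈ 0.001.
P(at least two equal) = 1 − 0.001 = 0.999.

0.999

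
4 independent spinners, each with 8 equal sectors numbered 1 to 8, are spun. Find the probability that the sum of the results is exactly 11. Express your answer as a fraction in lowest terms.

There are 8^4 = 4096 equally likely outcomes.
The number of ordered 4-tuples from {1,…,8} summing to 11 is 120.
P(sum = 11) = 120/4096 = 15/512.

15/512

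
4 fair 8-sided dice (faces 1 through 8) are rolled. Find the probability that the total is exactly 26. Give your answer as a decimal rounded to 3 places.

There are 8^4 = 4096 equally likely outcomes.
The number of ordered 4-tuples from {1,…,8} summing to 26 is 84.
P(sum = 26) = 84/4096 = 21/1024 ≈ 0.021.

0.021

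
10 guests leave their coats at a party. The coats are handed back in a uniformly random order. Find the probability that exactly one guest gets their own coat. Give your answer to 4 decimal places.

0.3679

Choose which one is fixed: C(10,1) = 10 ways.
The remaining 9 must have no fixed point: D(9) = 133496.
P = 10·133496/3628800 = 16687/45360 ≈ 0.3679.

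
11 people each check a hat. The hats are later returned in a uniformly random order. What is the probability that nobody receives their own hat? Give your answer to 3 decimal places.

0.368

This is the derangement probability: permutations of 11 with no fixed point.
D(11) = 11! · (1 − 1/1! + 1/2! − ··· + (−1)^11/11!) = 14684570.
P = 14684570/39916800 = 1468457/3991680 ≈ 0.368.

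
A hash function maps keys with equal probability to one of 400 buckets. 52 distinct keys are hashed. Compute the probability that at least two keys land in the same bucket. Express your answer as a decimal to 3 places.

It's easier to compute the probability that all 52 are distinct.
P(all distinct) = 400/400 · 399/400 · ··· · 349/400 ≈ 0.031.
So the probability of at least one match is 1 − 0.031 = 0.969.

0.969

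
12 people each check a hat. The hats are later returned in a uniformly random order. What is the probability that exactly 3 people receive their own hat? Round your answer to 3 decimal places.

0.061

Choose which 3 of the 12 are fixed: C(12,3) = 220 ways.
The remaining 9 must have no fixed point: D(9) = 133496.
P = 220·133496/479001600 = 16687/272160 ≈ 0.061.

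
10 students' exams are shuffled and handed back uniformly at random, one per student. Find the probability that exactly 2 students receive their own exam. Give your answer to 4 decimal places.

0.1839

Choose which 2 of the 10 are fixed: C(10,2) = 45 ways.
The remaining 8 must have no fixed point: D(8) = 14833.
P = 45·14833/3628800 = 2119/11520 ≈ 0.1839.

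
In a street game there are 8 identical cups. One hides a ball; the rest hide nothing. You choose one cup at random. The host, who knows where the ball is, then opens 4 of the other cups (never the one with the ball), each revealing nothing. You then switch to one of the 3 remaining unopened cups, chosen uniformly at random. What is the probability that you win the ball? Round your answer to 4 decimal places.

Your original cup holds the ball with probability 1/8, so the other 7 collectively hold it with probability 7/8.
The host can always find 4 empty cups to open, so the reveals don't change that 7/8; it is now spread over the 3 remaining unopened cups.
P(win by switching) = (7/8) · (1/3) = 7/24 ≈ 0.2917.

0.2917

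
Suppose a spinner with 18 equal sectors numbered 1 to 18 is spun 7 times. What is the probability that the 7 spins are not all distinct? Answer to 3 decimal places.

0.738

P(all 7 different) = 18/18 · 17/18 · ··· · 12/18 ≈ 0.262.
P(at least two equal) = 1 − 0.262 = 0.738.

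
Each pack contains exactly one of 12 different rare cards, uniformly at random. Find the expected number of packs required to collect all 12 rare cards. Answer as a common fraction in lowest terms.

After i distinct types are collected, each trial gives a new one with probability (12−i)/12, so the expected wait for the next new type is 12/(12−i).
E = 12/12 + 12/11 + 12/10 + 12/9 + 12/8 + 12/7 + 12/6 + 12/5 + 12/4 + 12/3 + 12/2 + 12/1 = 86021/2310.

86021/2310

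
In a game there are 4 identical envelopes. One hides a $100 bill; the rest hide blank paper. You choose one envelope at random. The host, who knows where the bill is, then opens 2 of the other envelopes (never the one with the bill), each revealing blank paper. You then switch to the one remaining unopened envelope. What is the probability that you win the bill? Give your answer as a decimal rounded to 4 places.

0.7500

Your original envelope holds the bill with probability 1/4, so the other 3 collectively hold it with probability 3/4.
The host can always find 2 empty envelopes to open, so the reveals don't change that 3/4; it is now spread over the 1 remaining unopened envelope.
P(win by switching) = (3/4) · (1/1) = 3/4 ≈ 0.7500.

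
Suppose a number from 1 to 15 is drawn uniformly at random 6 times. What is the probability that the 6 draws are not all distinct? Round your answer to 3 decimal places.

P(all 6 different) = 15/15 · 14/15 · ··· · 10/15 ≈ 0.316.
P(at least two equal) = 1 − 0.316 = 0.684.

0.684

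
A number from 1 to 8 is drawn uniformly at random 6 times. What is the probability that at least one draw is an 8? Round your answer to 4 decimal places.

0.5512

P(no draw is an 8) = (7/8)^6 ≈ 0.4488.
P(at least one) = 1 − 0.4488 = 0.5512.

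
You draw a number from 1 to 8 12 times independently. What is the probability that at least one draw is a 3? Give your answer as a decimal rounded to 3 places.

P(no draw is a 3) = (7/8)^12 ≈ 0.201.
P(at least one) = 1 − 0.201 = 0.799.

0.799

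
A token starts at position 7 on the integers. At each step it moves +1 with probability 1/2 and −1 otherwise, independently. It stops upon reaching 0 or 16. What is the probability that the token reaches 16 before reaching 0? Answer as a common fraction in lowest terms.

With a fair step, P(i) = ½P(i−1) + ½P(i+1) with P(0)=0, P(16)=1 has the linear solution P(i) = i/16.
P(7) = 7/16.

7/16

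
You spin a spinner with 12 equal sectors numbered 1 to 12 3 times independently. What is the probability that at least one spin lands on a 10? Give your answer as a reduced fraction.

397/1728

P(no spin lands on a 10) = (11/12)^3 = 1331/1728.
P(at least one) = 1 − 1331/1728 = 397/1728.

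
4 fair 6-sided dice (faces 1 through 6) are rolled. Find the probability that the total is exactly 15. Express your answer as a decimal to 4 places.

0.1080

There are 6^4 = 1296 equally likely outcomes.
The number of ordered 4-tuples from {1,…,6} summing to 15 is 140.
P(sum = 15) = 140/1296 = 35/324 ≈ 0.1080.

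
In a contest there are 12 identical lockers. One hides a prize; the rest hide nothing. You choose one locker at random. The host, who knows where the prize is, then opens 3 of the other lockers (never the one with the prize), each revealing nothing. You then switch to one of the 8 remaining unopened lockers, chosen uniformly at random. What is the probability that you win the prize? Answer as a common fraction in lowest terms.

11/96

Your original locker holds the prize with probability 1/12, so the other 11 collectively hold it with probability 11/12.
The host can always find 3 empty lockers to open, so the reveals don't change that 11/12; it is now spread over the 8 remaining unopened lockers.
P(win by switching) = (11/12) · (1/8) = 11/96.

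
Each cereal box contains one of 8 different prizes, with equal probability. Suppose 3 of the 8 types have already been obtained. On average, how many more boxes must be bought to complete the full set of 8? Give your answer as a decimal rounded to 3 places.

18.267

Starting from 3 distinct types, each trial gives a new one with probability (8−i)/8 when i types are held, so the wait for the next new type is 8/(8−i).
E = 8/5 + 8/4 + 8/3 + 8/2 + 8/1 = 274/15 ≈ 18.267.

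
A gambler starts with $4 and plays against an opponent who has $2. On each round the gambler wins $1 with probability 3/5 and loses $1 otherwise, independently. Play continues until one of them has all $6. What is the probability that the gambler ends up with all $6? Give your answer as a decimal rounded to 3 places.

0.880

Let r = q/p = (2/5)/(3/5) = 2/3. The recurrence P(i) = p·P(i+1) + q·P(i−1) with P(0)=0, P(6)=1 gives P(i) = (1 − r^i)/(1 − r^6).
P(4) = (1 − (2/3)^4) / (1 − (2/3)^6) = 117/133 ≈ 0.880.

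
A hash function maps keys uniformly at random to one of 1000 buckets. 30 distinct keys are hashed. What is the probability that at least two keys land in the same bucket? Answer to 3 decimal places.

0.356

It's easier to compute the probability that all 30 are distinct.
P(all distinct) = 1000/1000 · 999/1000 · ··· · 971/1000 ≈ 0.644.
So the probability of at least one match is 1 − 0.644 = 0.356.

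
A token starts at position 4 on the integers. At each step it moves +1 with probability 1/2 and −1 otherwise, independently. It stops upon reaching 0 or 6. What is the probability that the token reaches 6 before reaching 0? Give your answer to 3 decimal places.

With a fair step, P(i) = ½P(i−1) + ½P(i+1) with P(0)=0, P(6)=1 has the linear solution P(i) = i/6.
P(4) = 4/6 = 2/3 ≈ 0.667.

0.667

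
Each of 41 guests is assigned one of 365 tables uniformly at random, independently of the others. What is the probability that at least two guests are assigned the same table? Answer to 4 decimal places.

It's easier to compute the probability that all 41 are distinct.
P(all distinct) = 365/365 · 364/365 · ··· · 325/365 ≈ 0.0968.
So the probability of at least one match is 1 − 0.0968 = 0.9032.

0.9032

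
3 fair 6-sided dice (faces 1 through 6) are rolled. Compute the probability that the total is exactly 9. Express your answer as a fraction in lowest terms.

There are 6^3 = 216 equally likely outcomes.
The number of ordered 3-tuples from {1,…,6} summing to 9 is 25.
P(sum = 9) = 25/216.

25/216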